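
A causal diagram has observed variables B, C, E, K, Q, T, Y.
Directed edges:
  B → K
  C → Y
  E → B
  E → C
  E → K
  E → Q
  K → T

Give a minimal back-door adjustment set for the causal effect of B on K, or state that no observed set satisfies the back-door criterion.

B→K: minimal back-door set {E}.

desc(B)\{B}={K,T}; candidates ⊆ {C,E,Q,Y}.
size 0: {}; under {} B still reaches {C,E,K,Q,T,Y} ∋ K.
{E}: B⊥K given {E} in G with B→· removed — back-door holds.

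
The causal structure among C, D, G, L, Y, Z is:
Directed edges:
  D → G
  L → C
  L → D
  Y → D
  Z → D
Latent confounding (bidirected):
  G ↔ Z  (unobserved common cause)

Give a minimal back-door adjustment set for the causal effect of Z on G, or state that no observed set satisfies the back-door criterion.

Z→G: no observed back-door set.

desc(Z)\{Z}={D,G}; candidates ⊆ {C,L,Y}.
Z↔G: latent back-door arc(s) into Z.
size 0: {}; under {} Z still reaches {G} ∋ G.
size 1: {C}, {L}, {Y}; under {C} Z still reaches {G} ∋ G.
size 2: {C,L}, {C,Y}, {L,Y}; under {C,L} Z still reaches {G} ∋ G.
Z↔G cannot be blocked by any observed set — no back-door set.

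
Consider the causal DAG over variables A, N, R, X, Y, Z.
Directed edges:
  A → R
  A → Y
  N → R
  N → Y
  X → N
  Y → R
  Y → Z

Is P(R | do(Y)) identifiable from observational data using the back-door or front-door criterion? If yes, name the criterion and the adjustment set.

desc(Y)\{Y}={R,Z}; candidates ⊆ {A,N,X}.
size 0: {}; under {} Y still reaches {A,N,R,X} ∋ R.
size 1: {A}, {N}, {X}; under {A} Y still reaches {N,R,X} ∋ R.
{A,N}: Y⊥R given {A,N} in G with Y→· removed — back-door holds.
P(R|do(Y)) = Σ_{A,N} P(R|Y,A,N)·P(A,N).

P(R|do(Y)): backdoor, adjust for {A, N}.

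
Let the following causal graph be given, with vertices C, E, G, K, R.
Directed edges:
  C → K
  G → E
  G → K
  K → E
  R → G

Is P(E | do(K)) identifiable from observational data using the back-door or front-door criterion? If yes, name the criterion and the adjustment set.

P(E|do(K)): backdoor, adjust for {G}.

desc(K)\{K}={E}; candidates ⊆ {C,G,R}.
size 0: {}; under {} K still reaches {C,E,G,R} ∋ E.
{G}: K⊥E given {G} in G with K→· removed — back-door holds.
P(E|do(K)) = Σ_{G} P(E|K,G)·P(G).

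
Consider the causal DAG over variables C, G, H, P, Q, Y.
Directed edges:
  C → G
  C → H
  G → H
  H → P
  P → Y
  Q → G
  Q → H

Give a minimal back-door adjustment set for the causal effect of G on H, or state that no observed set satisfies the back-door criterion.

G→H: minimal back-door set {C, Q}.

desc(G)\{G}={H,P,Y}; candidates ⊆ {C,Q}.
size 0: {}; under {} G still reaches {C,H,P,Q,Y} ∋ H.
size 1: {C}, {Q}; under {C} G still reaches {H,P,Q,Y} ∋ H.
{C,Q}: G⊥H given {C,Q} in G with G→· removed — back-door holds.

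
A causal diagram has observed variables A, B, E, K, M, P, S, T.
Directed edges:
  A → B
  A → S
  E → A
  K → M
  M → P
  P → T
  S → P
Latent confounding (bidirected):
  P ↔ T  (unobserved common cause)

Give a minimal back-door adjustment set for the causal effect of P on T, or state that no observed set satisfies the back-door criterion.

P→T: no observed back-door set.

desc(P)\{P}={T}; candidates ⊆ {A,B,E,K,M,S}.
P↔T: latent back-door arc(s) into P.
size 0: {}; under {} P still reaches {A,B,E,K,M,S,T} ∋ T.
size 1: {A}, {B}, {E} …(+3); under {A} P still reaches {K,M,S,T} ∋ T.
size 2: {A,B}, {A,E}, {A,K} …(+12); under {A,B} P still reaches {K,M,S,T} ∋ T.
P↔T cannot be blocked by any observed set — no back-door set.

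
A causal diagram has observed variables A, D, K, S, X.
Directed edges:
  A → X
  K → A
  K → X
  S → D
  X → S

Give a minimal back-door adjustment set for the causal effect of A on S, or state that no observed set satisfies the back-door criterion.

desc(A)\{A}={D,S,X}; candidates ⊆ {K}.
size 0: {}; under {} A still reaches {D,K,S,X} ∋ S.
{K}: A⊥S given {K} in G with A→· removed — back-door holds.

A→S: minimal back-door set {K}.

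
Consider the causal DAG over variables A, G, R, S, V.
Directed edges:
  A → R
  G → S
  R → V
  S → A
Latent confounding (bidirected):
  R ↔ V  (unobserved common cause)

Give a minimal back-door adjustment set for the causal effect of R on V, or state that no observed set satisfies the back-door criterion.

R→V: no observed back-door set.

desc(R)\{R}={V}; candidates ⊆ {A,G,S}.
R↔V: latent back-door arc(s) into R.
size 0: {}; under {} R still reaches {A,G,S,V} ∋ V.
size 1: {A}, {G}, {S}; under {A} R still reaches {V} ∋ V.
size 2: {A,G}, {A,S}, {G,S}; under {A,G} R still reaches {V} ∋ V.
R↔V cannot be blocked by any observed set — no back-door set.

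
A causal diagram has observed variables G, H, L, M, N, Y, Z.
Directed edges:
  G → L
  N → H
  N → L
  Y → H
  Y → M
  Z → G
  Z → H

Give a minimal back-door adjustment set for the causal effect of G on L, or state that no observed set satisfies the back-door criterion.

desc(G)\{G}={L}; candidates ⊆ {H,M,N,Y,Z}.
∅: G⊥L given ∅ in G with G→· removed — back-door holds.

G→L: minimal back-door set ∅.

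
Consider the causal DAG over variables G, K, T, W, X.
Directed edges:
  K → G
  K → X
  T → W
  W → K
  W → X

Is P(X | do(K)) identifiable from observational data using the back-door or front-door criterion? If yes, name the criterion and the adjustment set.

P(X|do(K)): backdoor, adjust for {W}.

desc(K)\{K}={G,X}; candidates ⊆ {T,W}.
size 0: {}; under {} K still reaches {T,W,X} ∋ X.
{W}: K⊥X given {W} in G with K→· removed — back-door holds.
P(X|do(K)) = Σ_{W} P(X|K,W)·P(W).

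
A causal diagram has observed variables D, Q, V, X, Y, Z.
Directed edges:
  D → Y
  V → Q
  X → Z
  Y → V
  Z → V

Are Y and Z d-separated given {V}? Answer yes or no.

No — Y and Z are d-connected given {V}.

Bayes-Ball from Y | {V} reaches {D,X,Z}.
Z ∈ reach(Y|{V}) ⇒ Y ⊥̸ Z | {V}.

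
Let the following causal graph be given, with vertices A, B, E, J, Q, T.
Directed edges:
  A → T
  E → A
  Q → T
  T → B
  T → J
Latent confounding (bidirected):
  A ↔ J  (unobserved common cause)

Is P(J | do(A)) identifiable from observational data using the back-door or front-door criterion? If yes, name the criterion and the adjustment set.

desc(A)\{A}={B,J,T}; candidates ⊆ {E,Q}.
A↔J: latent back-door arc(s) into A.
size 0: {}; under {} A still reaches {E,J} ∋ J.
size 1: {E}, {Q}; under {E} A still reaches {J} ∋ J.
size 2: {E,Q}; under {E,Q} A still reaches {J} ∋ J.
A↔J cannot be blocked by any observed set — no back-door set.
{T}: (i) intercepts every directed A→J path; (ii) no back-door A→{T}; (iii) {A} blocks every back-door {T}→J. Front-door holds.
P(J|do(A)) = Σ_{T} P(T|A) Σ_{A'} P(J|T,A')P(A').

P(J|do(A)): frontdoor, adjust for {T}.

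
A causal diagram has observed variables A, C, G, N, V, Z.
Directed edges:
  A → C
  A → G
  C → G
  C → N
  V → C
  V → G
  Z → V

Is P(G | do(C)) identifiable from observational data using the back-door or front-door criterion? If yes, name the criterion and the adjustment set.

desc(C)\{C}={G,N}; candidates ⊆ {A,V,Z}.
size 0: {}; under {} C still reaches {A,G,V,Z} ∋ G.
size 1: {A}, {V}, {Z}; under {A} C still reaches {G,V,Z} ∋ G.
{A,V}: C⊥G given {A,V} in G with C→· removed — back-door holds.
P(G|do(C)) = Σ_{A,V} P(G|C,A,V)·P(A,V).

P(G|do(C)): backdoor, adjust for {A, V}.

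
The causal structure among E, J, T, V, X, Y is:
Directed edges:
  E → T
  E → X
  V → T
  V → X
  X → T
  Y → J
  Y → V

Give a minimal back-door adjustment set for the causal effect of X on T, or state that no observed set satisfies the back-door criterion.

X→T: minimal back-door set {E, V}.

desc(X)\{X}={T}; candidates ⊆ {E,J,V,Y}.
size 0: {}; under {} X still reaches {E,J,T,V,Y} ∋ T.
size 1: {E}, {J}, {V} …(+1); under {E} X still reaches {J,T,V,Y} ∋ T.
{E,V}: X⊥T given {E,V} in G with X→· removed — back-door holds.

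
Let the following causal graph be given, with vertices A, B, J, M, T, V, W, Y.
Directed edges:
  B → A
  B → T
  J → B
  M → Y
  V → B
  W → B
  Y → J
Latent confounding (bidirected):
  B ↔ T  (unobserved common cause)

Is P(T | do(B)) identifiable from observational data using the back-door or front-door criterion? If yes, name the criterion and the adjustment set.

P(T|do(B)): not identifiable (no BD/FD set).

desc(B)\{B}={A,T}; candidates ⊆ {J,M,V,W,Y}.
B↔T: latent back-door arc(s) into B.
size 0: {}; under {} B still reaches {J,M,T,V,W,Y} ∋ T.
size 1: {J}, {M}, {V} …(+2); under {J} B still reaches {T,V,W} ∋ T.
size 2: {J,M}, {J,V}, {J,W} …(+7); under {J,M} B still reaches {T,V,W} ∋ T.
B↔T cannot be blocked by any observed set — no back-door set.
No mediator lies on a directed B→…→T path.
Neither criterion identifies P(T|do(B)) in this graph.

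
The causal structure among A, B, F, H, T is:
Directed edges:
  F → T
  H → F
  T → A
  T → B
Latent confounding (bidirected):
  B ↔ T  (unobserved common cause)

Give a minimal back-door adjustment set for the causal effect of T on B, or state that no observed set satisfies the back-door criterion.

desc(T)\{T}={A,B}; candidates ⊆ {F,H}.
T↔B: latent back-door arc(s) into T.
size 0: {}; under {} T still reaches {B,F,H} ∋ B.
size 1: {F}, {H}; under {F} T still reaches {B} ∋ B.
size 2: {F,H}; under {F,H} T still reaches {B} ∋ B.
T↔B cannot be blocked by any observed set — no back-door set.

T→B: no observed back-door set.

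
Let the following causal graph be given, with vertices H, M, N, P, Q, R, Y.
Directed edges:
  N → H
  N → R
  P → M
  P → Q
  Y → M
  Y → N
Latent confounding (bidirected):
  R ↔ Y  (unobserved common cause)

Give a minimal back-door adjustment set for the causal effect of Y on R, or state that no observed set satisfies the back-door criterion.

Y→R: no observed back-door set.

desc(Y)\{Y}={H,M,N,R}; candidates ⊆ {P,Q}.
Y↔R: latent back-door arc(s) into Y.
size 0: {}; under {} Y still reaches {R} ∋ R.
size 1: {P}, {Q}; under {P} Y still reaches {R} ∋ R.
size 2: {P,Q}; under {P,Q} Y still reaches {R} ∋ R.
Y↔R cannot be blocked by any observed set — no back-door set.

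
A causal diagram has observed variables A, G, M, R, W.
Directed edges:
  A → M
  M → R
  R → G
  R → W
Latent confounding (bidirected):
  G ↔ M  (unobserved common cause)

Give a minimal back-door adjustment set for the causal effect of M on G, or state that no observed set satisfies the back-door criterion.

desc(M)\{M}={G,R,W}; candidates ⊆ {A}.
M↔G: latent back-door arc(s) into M.
size 0: {}; under {} M still reaches {A,G} ∋ G.
size 1: {A}; under {A} M still reaches {G} ∋ G.
M↔G cannot be blocked by any observed set — no back-door set.

M→G: no observed back-door set.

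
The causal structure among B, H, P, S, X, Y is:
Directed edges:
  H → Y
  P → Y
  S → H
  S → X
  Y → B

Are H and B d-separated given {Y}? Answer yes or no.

Bayes-Ball from H | {Y} reaches {P,S,X}.
B ∉ reach(H|{Y}) ⇒ H ⊥ B | {Y}.

Yes — H ⊥ B | {Y}.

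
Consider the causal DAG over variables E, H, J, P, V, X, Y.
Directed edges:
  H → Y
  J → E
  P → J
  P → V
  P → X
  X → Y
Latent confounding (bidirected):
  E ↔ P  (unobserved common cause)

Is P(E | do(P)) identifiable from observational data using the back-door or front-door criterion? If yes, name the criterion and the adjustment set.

desc(P)\{P}={E,J,V,X,Y}; candidates ⊆ {H}.
P↔E: latent back-door arc(s) into P.
size 0: {}; under {} P still reaches {E} ∋ E.
size 1: {H}; under {H} P still reaches {E} ∋ E.
P↔E cannot be blocked by any observed set — no back-door set.
{J}: (i) intercepts every directed P→E path; (ii) no back-door P→{J}; (iii) {P} blocks every back-door {J}→E. Front-door holds.
P(E|do(P)) = Σ_{J} P(J|P) Σ_{P'} P(E|J,P')P(P').

P(E|do(P)): frontdoor, adjust for {J}.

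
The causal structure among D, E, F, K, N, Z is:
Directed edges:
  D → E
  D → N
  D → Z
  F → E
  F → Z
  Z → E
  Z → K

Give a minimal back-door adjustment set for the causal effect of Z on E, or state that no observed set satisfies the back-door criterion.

desc(Z)\{Z}={E,K}; candidates ⊆ {D,F,N}.
size 0: {}; under {} Z still reaches {D,E,F,N} ∋ E.
size 1: {D}, {F}, {N}; under {D} Z still reaches {E,F} ∋ E.
{D,F}: Z⊥E given {D,F} in G with Z→· removed — back-door holds.

Z→E: minimal back-door set {D, F}.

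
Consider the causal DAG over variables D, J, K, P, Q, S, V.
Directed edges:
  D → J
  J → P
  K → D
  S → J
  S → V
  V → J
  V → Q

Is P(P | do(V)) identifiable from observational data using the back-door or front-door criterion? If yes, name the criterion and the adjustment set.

P(P|do(V)): backdoor, adjust for {S}.

desc(V)\{V}={J,P,Q}; candidates ⊆ {D,K,S}.
size 0: {}; under {} V still reaches {J,P,S} ∋ P.
{S}: V⊥P given {S} in G with V→· removed — back-door holds.
P(P|do(V)) = Σ_{S} P(P|V,S)·P(S).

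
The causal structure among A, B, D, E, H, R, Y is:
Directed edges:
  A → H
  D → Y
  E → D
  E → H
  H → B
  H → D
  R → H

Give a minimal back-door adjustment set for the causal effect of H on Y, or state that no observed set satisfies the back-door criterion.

H→Y: minimal back-door set {E}.

desc(H)\{H}={B,D,Y}; candidates ⊆ {A,E,R}.
size 0: {}; under {} H still reaches {A,D,E,R,Y} ∋ Y.
{E}: H⊥Y given {E} in G with H→· removed — back-door holds.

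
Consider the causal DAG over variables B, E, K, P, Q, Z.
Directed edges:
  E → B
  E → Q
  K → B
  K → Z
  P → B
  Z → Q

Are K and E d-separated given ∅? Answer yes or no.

Yes — K ⊥ E | ∅.

Bayes-Ball from K | ∅ reaches {B,Q,Z}.
E ∉ reach(K|∅) ⇒ K ⊥ E | ∅.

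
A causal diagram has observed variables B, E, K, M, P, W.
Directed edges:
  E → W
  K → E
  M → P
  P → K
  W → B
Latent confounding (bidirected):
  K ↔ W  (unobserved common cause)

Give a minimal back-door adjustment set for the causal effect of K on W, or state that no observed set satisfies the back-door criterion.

K→W: no observed back-door set.

desc(K)\{K}={B,E,W}; candidates ⊆ {M,P}.
K↔W: latent back-door arc(s) into K.
size 0: {}; under {} K still reaches {B,M,P,W} ∋ W.
size 1: {M}, {P}; under {M} K still reaches {B,P,W} ∋ W.
size 2: {M,P}; under {M,P} K still reaches {B,W} ∋ W.
K↔W cannot be blocked by any observed set — no back-door set.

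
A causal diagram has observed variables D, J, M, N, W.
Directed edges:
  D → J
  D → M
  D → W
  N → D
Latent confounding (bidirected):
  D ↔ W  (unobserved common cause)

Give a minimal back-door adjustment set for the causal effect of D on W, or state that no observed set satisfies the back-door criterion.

desc(D)\{D}={J,M,W}; candidates ⊆ {N}.
D↔W: latent back-door arc(s) into D.
size 0: {}; under {} D still reaches {N,W} ∋ W.
size 1: {N}; under {N} D still reaches {W} ∋ W.
D↔W cannot be blocked by any observed set — no back-door set.

D→W: no observed back-door set.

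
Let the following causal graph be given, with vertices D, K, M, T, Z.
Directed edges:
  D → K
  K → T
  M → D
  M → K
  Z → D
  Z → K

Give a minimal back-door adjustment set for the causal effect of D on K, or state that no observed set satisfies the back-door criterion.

desc(D)\{D}={K,T}; candidates ⊆ {M,Z}.
size 0: {}; under {} D still reaches {K,M,T,Z} ∋ K.
size 1: {M}, {Z}; under {M} D still reaches {K,T,Z} ∋ K.
{M,Z}: D⊥K given {M,Z} in G with D→· removed — back-door holds.

D→K: minimal back-door set {M, Z}.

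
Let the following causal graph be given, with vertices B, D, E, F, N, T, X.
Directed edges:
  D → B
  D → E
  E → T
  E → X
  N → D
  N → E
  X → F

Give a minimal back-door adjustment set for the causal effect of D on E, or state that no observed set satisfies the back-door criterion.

desc(D)\{D}={B,E,F,T,X}; candidates ⊆ {N}.
size 0: {}; under {} D still reaches {E,F,N,T,X} ∋ E.
{N}: D⊥E given {N} in G with D→· removed — back-door holds.

D→E: minimal back-door set {N}.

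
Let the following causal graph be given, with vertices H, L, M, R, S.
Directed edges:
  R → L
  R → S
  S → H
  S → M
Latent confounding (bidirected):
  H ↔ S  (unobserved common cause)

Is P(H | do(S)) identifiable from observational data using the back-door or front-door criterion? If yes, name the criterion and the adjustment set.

desc(S)\{S}={H,M}; candidates ⊆ {L,R}.
S↔H: latent back-door arc(s) into S.
size 0: {}; under {} S still reaches {H,L,R} ∋ H.
size 1: {L}, {R}; under {L} S still reaches {H,R} ∋ H.
size 2: {L,R}; under {L,R} S still reaches {H} ∋ H.
S↔H cannot be blocked by any observed set — no back-door set.
No mediator lies on a directed S→…→H path.
Neither criterion identifies P(H|do(S)) in this graph.

P(H|do(S)): not identifiable (no BD/FD set).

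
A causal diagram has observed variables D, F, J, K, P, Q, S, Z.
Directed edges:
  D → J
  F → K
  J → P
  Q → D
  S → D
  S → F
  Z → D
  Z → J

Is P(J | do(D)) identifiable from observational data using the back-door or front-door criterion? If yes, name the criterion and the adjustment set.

desc(D)\{D}={J,P}; candidates ⊆ {F,K,Q,S,Z}.
size 0: {}; under {} D still reaches {F,J,K,P,Q,S,Z} ∋ J.
{Z}: D⊥J given {Z} in G with D→· removed — back-door holds.
P(J|do(D)) = Σ_{Z} P(J|D,Z)·P(Z).

P(J|do(D)): backdoor, adjust for {Z}.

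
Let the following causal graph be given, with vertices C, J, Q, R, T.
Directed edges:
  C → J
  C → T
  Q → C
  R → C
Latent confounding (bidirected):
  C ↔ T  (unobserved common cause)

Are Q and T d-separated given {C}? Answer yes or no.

Bayes-Ball from Q | {C} reaches {R,T}.
T ∈ reach(Q|{C}) ⇒ Q ⊥̸ T | {C}.

No — Q and T are d-connected given {C}.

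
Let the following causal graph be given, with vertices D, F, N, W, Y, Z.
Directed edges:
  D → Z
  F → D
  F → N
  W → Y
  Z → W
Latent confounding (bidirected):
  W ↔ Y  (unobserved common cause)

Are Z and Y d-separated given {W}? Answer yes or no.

Bayes-Ball from Z | {W} reaches {D,F,N,Y}.
Y ∈ reach(Z|{W}) ⇒ Z ⊥̸ Y | {W}.

No — Z and Y are d-connected given {W}.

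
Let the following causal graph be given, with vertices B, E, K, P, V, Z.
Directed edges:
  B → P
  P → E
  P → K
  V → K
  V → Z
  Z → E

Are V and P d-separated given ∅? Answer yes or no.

Bayes-Ball from V | ∅ reaches {E,K,Z}.
P ∉ reach(V|∅) ⇒ V ⊥ P | ∅.

Yes — V ⊥ P | ∅.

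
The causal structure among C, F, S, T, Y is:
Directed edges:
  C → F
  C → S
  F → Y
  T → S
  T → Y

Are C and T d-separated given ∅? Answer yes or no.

Bayes-Ball from C | ∅ reaches {F,S,Y}.
T ∉ reach(C|∅) ⇒ C ⊥ T | ∅.

Yes — C ⊥ T | ∅.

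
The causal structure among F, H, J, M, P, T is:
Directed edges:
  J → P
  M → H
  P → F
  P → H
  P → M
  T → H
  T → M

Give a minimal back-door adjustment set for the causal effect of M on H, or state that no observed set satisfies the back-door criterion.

M→H: minimal back-door set {P, T}.

desc(M)\{M}={H}; candidates ⊆ {F,J,P,T}.
size 0: {}; under {} M still reaches {F,H,J,P,T} ∋ H.
size 1: {F}, {J}, {P} …(+1); under {F} M still reaches {H,J,P,T} ∋ H.
{P,T}: M⊥H given {P,T} in G with M→· removed — back-door holds.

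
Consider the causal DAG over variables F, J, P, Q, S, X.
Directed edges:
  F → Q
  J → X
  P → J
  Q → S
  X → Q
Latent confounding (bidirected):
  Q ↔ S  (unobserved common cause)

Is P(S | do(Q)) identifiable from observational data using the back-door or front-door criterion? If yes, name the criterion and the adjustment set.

desc(Q)\{Q}={S}; candidates ⊆ {F,J,P,X}.
Q↔S: latent back-door arc(s) into Q.
size 0: {}; under {} Q still reaches {F,J,P,S,X} ∋ S.
size 1: {F}, {J}, {P} …(+1); under {F} Q still reaches {J,P,S,X} ∋ S.
size 2: {F,J}, {F,P}, {F,X} …(+3); under {F,J} Q still reaches {S,X} ∋ S.
Q↔S cannot be blocked by any observed set — no back-door set.
No mediator lies on a directed Q→…→S path.
Neither criterion identifies P(S|do(Q)) in this graph.

P(S|do(Q)): not identifiable (no BD/FD set).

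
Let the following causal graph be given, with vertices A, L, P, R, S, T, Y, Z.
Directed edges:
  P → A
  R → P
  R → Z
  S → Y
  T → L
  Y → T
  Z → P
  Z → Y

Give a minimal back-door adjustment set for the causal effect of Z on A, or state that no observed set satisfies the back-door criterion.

Z→A: minimal back-door set {R}.

desc(Z)\{Z}={A,L,P,T,Y}; candidates ⊆ {R,S}.
size 0: {}; under {} Z still reaches {A,P,R} ∋ A.
{R}: Z⊥A given {R} in G with Z→· removed — back-door holds.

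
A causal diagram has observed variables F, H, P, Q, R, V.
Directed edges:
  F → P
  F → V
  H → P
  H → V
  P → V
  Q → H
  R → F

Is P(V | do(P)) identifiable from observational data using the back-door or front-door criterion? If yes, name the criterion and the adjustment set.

desc(P)\{P}={V}; candidates ⊆ {F,H,Q,R}.
size 0: {}; under {} P still reaches {F,H,Q,R,V} ∋ V.
size 1: {F}, {H}, {Q} …(+1); under {F} P still reaches {H,Q,V} ∋ V.
{F,H}: P⊥V given {F,H} in G with P→· removed — back-door holds.
P(V|do(P)) = Σ_{F,H} P(V|P,F,H)·P(F,H).

P(V|do(P)): backdoor, adjust for {F, H}.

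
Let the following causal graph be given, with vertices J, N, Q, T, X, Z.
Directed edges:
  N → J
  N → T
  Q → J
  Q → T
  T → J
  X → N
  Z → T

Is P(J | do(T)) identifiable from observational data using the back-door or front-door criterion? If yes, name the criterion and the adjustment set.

P(J|do(T)): backdoor, adjust for {N, Q}.

desc(T)\{T}={J}; candidates ⊆ {N,Q,X,Z}.
size 0: {}; under {} T still reaches {J,N,Q,X,Z} ∋ J.
size 1: {N}, {Q}, {X} …(+1); under {N} T still reaches {J,Q,Z} ∋ J.
{N,Q}: T⊥J given {N,Q} in G with T→· removed — back-door holds.
P(J|do(T)) = Σ_{N,Q} P(J|T,N,Q)·P(N,Q).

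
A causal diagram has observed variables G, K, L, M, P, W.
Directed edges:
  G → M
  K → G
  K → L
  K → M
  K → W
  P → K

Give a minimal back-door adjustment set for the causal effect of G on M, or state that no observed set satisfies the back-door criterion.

G→M: minimal back-door set {K}.

desc(G)\{G}={M}; candidates ⊆ {K,L,P,W}.
size 0: {}; under {} G still reaches {K,L,M,P,W} ∋ M.
{K}: G⊥M given {K} in G with G→· removed — back-door holds.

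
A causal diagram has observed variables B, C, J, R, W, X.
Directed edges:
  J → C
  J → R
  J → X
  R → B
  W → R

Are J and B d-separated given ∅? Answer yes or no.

No — J and B are d-connected given ∅.

Bayes-Ball from J | ∅ reaches {B,C,R,X}.
B ∈ reach(J|∅) ⇒ J ⊥̸ B | ∅.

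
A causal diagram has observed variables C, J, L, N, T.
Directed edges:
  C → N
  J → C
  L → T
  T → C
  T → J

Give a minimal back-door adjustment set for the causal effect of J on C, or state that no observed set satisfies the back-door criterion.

J→C: minimal back-door set {T}.

desc(J)\{J}={C,N}; candidates ⊆ {L,T}.
size 0: {}; under {} J still reaches {C,L,N,T} ∋ C.
{T}: J⊥C given {T} in G with J→· removed — back-door holds.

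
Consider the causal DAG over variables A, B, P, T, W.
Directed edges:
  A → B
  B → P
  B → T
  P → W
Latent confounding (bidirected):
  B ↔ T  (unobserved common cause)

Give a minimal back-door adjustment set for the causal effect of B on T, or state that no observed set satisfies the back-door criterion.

desc(B)\{B}={P,T,W}; candidates ⊆ {A}.
B↔T: latent back-door arc(s) into B.
size 0: {}; under {} B still reaches {A,T} ∋ T.
size 1: {A}; under {A} B still reaches {T} ∋ T.
B↔T cannot be blocked by any observed set — no back-door set.

B→T: no observed back-door set.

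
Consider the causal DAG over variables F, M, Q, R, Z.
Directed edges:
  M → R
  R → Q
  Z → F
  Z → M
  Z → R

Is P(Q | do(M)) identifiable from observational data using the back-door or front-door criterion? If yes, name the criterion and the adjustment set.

P(Q|do(M)): backdoor, adjust for {Z}.

desc(M)\{M}={Q,R}; candidates ⊆ {F,Z}.
size 0: {}; under {} M still reaches {F,Q,R,Z} ∋ Q.
{Z}: M⊥Q given {Z} in G with M→· removed — back-door holds.
P(Q|do(M)) = Σ_{Z} P(Q|M,Z)·P(Z).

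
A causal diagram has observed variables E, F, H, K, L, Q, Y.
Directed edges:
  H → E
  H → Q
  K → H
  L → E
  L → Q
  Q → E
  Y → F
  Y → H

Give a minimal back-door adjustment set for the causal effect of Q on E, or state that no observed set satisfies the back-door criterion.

desc(Q)\{Q}={E}; candidates ⊆ {F,H,K,L,Y}.
size 0: {}; under {} Q still reaches {E,F,H,K,L,Y} ∋ E.
size 1: {F}, {H}, {K} …(+2); under {F} Q still reaches {E,H,K,L,Y} ∋ E.
{H,L}: Q⊥E given {H,L} in G with Q→· removed — back-door holds.

Q→E: minimal back-door set {H, L}.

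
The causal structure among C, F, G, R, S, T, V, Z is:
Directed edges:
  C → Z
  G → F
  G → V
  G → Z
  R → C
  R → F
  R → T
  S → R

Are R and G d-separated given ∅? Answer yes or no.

Bayes-Ball from R | ∅ reaches {C,F,S,T,Z}.
G ∉ reach(R|∅) ⇒ R ⊥ G | ∅.

Yes — R ⊥ G | ∅.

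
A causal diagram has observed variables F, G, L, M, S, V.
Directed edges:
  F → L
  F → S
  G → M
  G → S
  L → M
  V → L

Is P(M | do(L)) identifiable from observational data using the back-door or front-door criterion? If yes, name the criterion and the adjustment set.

P(M|do(L)): backdoor, adjust for ∅.

desc(L)\{L}={M}; candidates ⊆ {F,G,S,V}.
∅: L⊥M given ∅ in G with L→· removed — back-door holds.
P(M|do(L)) = P(M|L) — no adjustment needed.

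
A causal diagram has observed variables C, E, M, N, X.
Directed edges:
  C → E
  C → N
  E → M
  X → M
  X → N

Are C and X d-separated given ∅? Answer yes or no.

Yes — C ⊥ X | ∅.

Bayes-Ball from C | ∅ reaches {E,M,N}.
X ∉ reach(C|∅) ⇒ C ⊥ X | ∅.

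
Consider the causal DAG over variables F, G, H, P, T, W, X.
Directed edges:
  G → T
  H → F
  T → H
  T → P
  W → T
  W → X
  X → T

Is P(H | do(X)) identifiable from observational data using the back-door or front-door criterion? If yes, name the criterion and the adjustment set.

desc(X)\{X}={F,H,P,T}; candidates ⊆ {G,W}.
size 0: {}; under {} X still reaches {F,H,P,T,W} ∋ H.
{W}: X⊥H given {W} in G with X→· removed — back-door holds.
P(H|do(X)) = Σ_{W} P(H|X,W)·P(W).

P(H|do(X)): backdoor, adjust for {W}.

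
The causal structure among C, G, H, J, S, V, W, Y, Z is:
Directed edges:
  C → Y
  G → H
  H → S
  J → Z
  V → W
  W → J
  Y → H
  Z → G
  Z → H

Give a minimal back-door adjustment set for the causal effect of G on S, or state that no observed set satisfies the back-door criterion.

desc(G)\{G}={H,S}; candidates ⊆ {C,J,V,W,Y,Z}.
size 0: {}; under {} G still reaches {H,J,S,V,W,Z} ∋ S.
{Z}: G⊥S given {Z} in G with G→· removed — back-door holds.

G→S: minimal back-door set {Z}.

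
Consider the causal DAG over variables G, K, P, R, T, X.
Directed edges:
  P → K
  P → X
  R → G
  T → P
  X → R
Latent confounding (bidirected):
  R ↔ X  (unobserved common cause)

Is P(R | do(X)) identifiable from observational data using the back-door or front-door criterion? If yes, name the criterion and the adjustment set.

P(R|do(X)): not identifiable (no BD/FD set).

desc(X)\{X}={G,R}; candidates ⊆ {K,P,T}.
X↔R: latent back-door arc(s) into X.
size 0: {}; under {} X still reaches {G,K,P,R,T} ∋ R.
size 1: {K}, {P}, {T}; under {K} X still reaches {G,P,R,T} ∋ R.
size 2: {K,P}, {K,T}, {P,T}; under {K,P} X still reaches {G,R} ∋ R.
X↔R cannot be blocked by any observed set — no back-door set.
No mediator lies on a directed X→…→R path.
Neither criterion identifies P(R|do(X)) in this graph.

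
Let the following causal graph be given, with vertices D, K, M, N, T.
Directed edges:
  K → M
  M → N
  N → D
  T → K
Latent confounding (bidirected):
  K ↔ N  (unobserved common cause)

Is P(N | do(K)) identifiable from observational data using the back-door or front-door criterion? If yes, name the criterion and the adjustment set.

P(N|do(K)): frontdoor, adjust for {M}.

desc(K)\{K}={D,M,N}; candidates ⊆ {T}.
K↔N: latent back-door arc(s) into K.
size 0: {}; under {} K still reaches {D,N,T} ∋ N.
size 1: {T}; under {T} K still reaches {D,N} ∋ N.
K↔N cannot be blocked by any observed set — no back-door set.
{M}: (i) intercepts every directed K→N path; (ii) no back-door K→{M}; (iii) {K} blocks every back-door {M}→N. Front-door holds.
P(N|do(K)) = Σ_{M} P(M|K) Σ_{K'} P(N|M,K')P(K').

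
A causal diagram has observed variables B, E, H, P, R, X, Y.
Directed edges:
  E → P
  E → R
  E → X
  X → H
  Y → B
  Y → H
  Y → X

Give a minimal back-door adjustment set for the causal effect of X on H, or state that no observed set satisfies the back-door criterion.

X→H: minimal back-door set {Y}.

desc(X)\{X}={H}; candidates ⊆ {B,E,P,R,Y}.
size 0: {}; under {} X still reaches {B,E,H,P,R,Y} ∋ H.
{Y}: X⊥H given {Y} in G with X→· removed — back-door holds.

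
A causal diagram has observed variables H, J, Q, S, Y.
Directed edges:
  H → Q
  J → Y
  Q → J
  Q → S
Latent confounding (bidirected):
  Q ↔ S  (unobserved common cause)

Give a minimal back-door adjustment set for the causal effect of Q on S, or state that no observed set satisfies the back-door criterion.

Q→S: no observed back-door set.

desc(Q)\{Q}={J,S,Y}; candidates ⊆ {H}.
Q↔S: latent back-door arc(s) into Q.
size 0: {}; under {} Q still reaches {H,S} ∋ S.
size 1: {H}; under {H} Q still reaches {S} ∋ S.
Q↔S cannot be blocked by any observed set — no back-door set.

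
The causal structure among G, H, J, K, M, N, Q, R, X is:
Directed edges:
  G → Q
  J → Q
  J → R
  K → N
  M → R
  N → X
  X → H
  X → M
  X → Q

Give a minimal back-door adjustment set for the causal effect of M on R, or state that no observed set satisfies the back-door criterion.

desc(M)\{M}={R}; candidates ⊆ {G,H,J,K,N,Q,X}.
∅: M⊥R given ∅ in G with M→· removed — back-door holds.

M→R: minimal back-door set ∅.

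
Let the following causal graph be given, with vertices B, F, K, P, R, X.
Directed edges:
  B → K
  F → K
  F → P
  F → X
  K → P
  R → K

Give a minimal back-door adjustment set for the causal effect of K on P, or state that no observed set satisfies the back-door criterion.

K→P: minimal back-door set {F}.

desc(K)\{K}={P}; candidates ⊆ {B,F,R,X}.
size 0: {}; under {} K still reaches {B,F,P,R,X} ∋ P.
{F}: K⊥P given {F} in G with K→· removed — back-door holds.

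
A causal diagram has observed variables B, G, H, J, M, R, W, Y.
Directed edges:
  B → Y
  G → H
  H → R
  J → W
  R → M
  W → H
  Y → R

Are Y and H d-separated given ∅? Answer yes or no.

Yes — Y ⊥ H | ∅.

Bayes-Ball from Y | ∅ reaches {B,M,R}.
H ∉ reach(Y|∅) ⇒ Y ⊥ H | ∅.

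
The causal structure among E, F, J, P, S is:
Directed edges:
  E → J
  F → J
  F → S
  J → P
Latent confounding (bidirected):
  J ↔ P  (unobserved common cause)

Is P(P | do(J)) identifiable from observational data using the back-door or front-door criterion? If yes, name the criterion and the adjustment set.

P(P|do(J)): not identifiable (no BD/FD set).

desc(J)\{J}={P}; candidates ⊆ {E,F,S}.
J↔P: latent back-door arc(s) into J.
size 0: {}; under {} J still reaches {E,F,P,S} ∋ P.
size 1: {E}, {F}, {S}; under {E} J still reaches {F,P,S} ∋ P.
size 2: {E,F}, {E,S}, {F,S}; under {E,F} J still reaches {P} ∋ P.
J↔P cannot be blocked by any observed set — no back-door set.
No mediator lies on a directed J→…→P path.
Neither criterion identifies P(P|do(J)) in this graph.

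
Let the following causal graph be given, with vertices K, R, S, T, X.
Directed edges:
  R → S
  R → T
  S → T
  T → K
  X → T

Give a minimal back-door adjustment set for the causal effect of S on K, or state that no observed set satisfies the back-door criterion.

desc(S)\{S}={K,T}; candidates ⊆ {R,X}.
size 0: {}; under {} S still reaches {K,R,T} ∋ K.
{R}: S⊥K given {R} in G with S→· removed — back-door holds.

S→K: minimal back-door set {R}.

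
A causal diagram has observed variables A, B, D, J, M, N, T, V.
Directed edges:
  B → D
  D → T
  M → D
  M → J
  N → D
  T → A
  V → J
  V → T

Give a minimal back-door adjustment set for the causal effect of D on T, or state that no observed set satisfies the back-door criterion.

D→T: minimal back-door set ∅.

desc(D)\{D}={A,T}; candidates ⊆ {B,J,M,N,V}.
∅: D⊥T given ∅ in G with D→· removed — back-door holds.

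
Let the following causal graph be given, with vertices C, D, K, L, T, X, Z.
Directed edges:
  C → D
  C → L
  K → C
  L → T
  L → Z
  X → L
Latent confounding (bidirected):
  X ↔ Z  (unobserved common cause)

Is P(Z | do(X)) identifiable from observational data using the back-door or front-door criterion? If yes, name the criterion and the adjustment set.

desc(X)\{X}={L,T,Z}; candidates ⊆ {C,D,K}.
X↔Z: latent back-door arc(s) into X.
size 0: {}; under {} X still reaches {Z} ∋ Z.
size 1: {C}, {D}, {K}; under {C} X still reaches {Z} ∋ Z.
size 2: {C,D}, {C,K}, {D,K}; under {C,D} X still reaches {Z} ∋ Z.
X↔Z cannot be blocked by any observed set — no back-door set.
{L}: (i) intercepts every directed X→Z path; (ii) no back-door X→{L}; (iii) {X} blocks every back-door {L}→Z. Front-door holds.
P(Z|do(X)) = Σ_{L} P(L|X) Σ_{X'} P(Z|L,X')P(X').

P(Z|do(X)): frontdoor, adjust for {L}.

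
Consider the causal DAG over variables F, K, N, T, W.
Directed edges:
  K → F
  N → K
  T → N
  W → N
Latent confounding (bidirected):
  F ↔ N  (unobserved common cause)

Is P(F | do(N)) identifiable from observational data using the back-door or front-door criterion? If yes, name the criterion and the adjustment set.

P(F|do(N)): frontdoor, adjust for {K}.

desc(N)\{N}={F,K}; candidates ⊆ {T,W}.
N↔F: latent back-door arc(s) into N.
size 0: {}; under {} N still reaches {F,T,W} ∋ F.
size 1: {T}, {W}; under {T} N still reaches {F,W} ∋ F.
size 2: {T,W}; under {T,W} N still reaches {F} ∋ F.
N↔F cannot be blocked by any observed set — no back-door set.
{K}: (i) intercepts every directed N→F path; (ii) no back-door N→{K}; (iii) {N} blocks every back-door {K}→F. Front-door holds.
P(F|do(N)) = Σ_{K} P(K|N) Σ_{N'} P(F|K,N')P(N').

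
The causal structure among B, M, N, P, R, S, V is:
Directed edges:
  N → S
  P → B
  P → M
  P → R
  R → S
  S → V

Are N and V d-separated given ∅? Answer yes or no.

No — N and V are d-connected given ∅.

Bayes-Ball from N | ∅ reaches {S,V}.
V ∈ reach(N|∅) ⇒ N ⊥̸ V | ∅.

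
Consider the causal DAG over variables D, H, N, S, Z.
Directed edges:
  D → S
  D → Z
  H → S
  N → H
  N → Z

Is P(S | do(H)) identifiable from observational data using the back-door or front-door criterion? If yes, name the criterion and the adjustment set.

desc(H)\{H}={S}; candidates ⊆ {D,N,Z}.
∅: H⊥S given ∅ in G with H→· removed — back-door holds.
P(S|do(H)) = P(S|H) — no adjustment needed.

P(S|do(H)): backdoor, adjust for ∅.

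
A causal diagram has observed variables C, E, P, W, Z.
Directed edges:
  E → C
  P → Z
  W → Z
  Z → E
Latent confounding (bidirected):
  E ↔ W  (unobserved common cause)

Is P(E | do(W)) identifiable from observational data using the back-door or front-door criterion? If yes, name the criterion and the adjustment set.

P(E|do(W)): frontdoor, adjust for {Z}.

desc(W)\{W}={C,E,Z}; candidates ⊆ {P}.
W↔E: latent back-door arc(s) into W.
size 0: {}; under {} W still reaches {C,E} ∋ E.
size 1: {P}; under {P} W still reaches {C,E} ∋ E.
W↔E cannot be blocked by any observed set — no back-door set.
{Z}: (i) intercepts every directed W→E path; (ii) no back-door W→{Z}; (iii) {W} blocks every back-door {Z}→E. Front-door holds.
P(E|do(W)) = Σ_{Z} P(Z|W) Σ_{W'} P(E|Z,W')P(W').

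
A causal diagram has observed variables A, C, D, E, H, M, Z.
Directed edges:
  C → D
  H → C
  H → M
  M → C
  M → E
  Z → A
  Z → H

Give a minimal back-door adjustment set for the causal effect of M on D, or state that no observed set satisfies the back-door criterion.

M→D: minimal back-door set {H}.

desc(M)\{M}={C,D,E}; candidates ⊆ {A,H,Z}.
size 0: {}; under {} M still reaches {A,C,D,H,Z} ∋ D.
{H}: M⊥D given {H} in G with M→· removed — back-door holds.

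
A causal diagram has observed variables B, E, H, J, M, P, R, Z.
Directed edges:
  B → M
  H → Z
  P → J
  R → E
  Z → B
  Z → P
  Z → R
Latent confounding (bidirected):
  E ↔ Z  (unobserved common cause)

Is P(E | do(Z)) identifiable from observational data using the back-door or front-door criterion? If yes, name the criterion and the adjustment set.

P(E|do(Z)): frontdoor, adjust for {R}.

desc(Z)\{Z}={B,E,J,M,P,R}; candidates ⊆ {H}.
Z↔E: latent back-door arc(s) into Z.
size 0: {}; under {} Z still reaches {E,H} ∋ E.
size 1: {H}; under {H} Z still reaches {E} ∋ E.
Z↔E cannot be blocked by any observed set — no back-door set.
{R}: (i) intercepts every directed Z→E path; (ii) no back-door Z→{R}; (iii) {Z} blocks every back-door {R}→E. Front-door holds.
P(E|do(Z)) = Σ_{R} P(R|Z) Σ_{Z'} P(E|R,Z')P(Z').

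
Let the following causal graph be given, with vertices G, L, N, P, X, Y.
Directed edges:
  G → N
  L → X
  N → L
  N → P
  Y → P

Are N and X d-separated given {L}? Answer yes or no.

Yes — N ⊥ X | {L}.

Bayes-Ball from N | {L} reaches {G,P}.
X ∉ reach(N|{L}) ⇒ N ⊥ X | {L}.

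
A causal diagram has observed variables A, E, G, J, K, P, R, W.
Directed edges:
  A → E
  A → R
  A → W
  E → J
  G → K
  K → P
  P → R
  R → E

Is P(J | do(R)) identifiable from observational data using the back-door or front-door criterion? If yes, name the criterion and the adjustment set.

desc(R)\{R}={E,J}; candidates ⊆ {A,G,K,P,W}.
size 0: {}; under {} R still reaches {A,E,G,J,K,P,W} ∋ J.
{A}: R⊥J given {A} in G with R→· removed — back-door holds.
P(J|do(R)) = Σ_{A} P(J|R,A)·P(A).

P(J|do(R)): backdoor, adjust for {A}.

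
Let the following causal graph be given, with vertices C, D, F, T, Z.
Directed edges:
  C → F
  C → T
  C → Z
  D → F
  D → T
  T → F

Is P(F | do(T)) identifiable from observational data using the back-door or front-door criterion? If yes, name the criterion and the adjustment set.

desc(T)\{T}={F}; candidates ⊆ {C,D,Z}.
size 0: {}; under {} T still reaches {C,D,F,Z} ∋ F.
size 1: {C}, {D}, {Z}; under {C} T still reaches {D,F} ∋ F.
{C,D}: T⊥F given {C,D} in G with T→· removed — back-door holds.
P(F|do(T)) = Σ_{C,D} P(F|T,C,D)·P(C,D).

P(F|do(T)): backdoor, adjust for {C, D}.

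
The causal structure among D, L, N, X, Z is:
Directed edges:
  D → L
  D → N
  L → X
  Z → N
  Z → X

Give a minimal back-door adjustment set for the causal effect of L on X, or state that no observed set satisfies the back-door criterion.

L→X: minimal back-door set ∅.

desc(L)\{L}={X}; candidates ⊆ {D,N,Z}.
∅: L⊥X given ∅ in G with L→· removed — back-door holds.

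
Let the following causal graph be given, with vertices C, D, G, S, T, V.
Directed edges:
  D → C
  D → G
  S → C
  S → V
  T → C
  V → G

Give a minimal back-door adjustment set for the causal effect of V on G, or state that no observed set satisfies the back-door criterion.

V→G: minimal back-door set ∅.

desc(V)\{V}={G}; candidates ⊆ {C,D,S,T}.
∅: V⊥G given ∅ in G with V→· removed — back-door holds.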